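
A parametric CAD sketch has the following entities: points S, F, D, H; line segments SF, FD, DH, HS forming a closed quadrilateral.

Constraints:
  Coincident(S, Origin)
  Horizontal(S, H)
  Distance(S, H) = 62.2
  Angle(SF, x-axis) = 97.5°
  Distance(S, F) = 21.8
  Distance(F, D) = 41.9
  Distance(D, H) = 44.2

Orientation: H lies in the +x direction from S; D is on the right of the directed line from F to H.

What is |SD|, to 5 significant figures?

24.180

S is at the origin; S and H share the same y with |SH| = 62.2 and H in +x, so H = (62.2, 0). SF runs at 97.5° with |SF| = 21.8, so F = (-2.8455, 21.613). D is determined by |FD| = 41.9 and |DH| = 44.2 together: it lies at the intersection of circle(F, 41.9) and circle(H, 44.2). With |FH| = 68.542, the foot of the radical line on FH is 32.827 from F and the perpendicular offset is √(41.9² − 32.827²) = 26.039. Taking the right-of-FH solution: D = (20.096, -13.448).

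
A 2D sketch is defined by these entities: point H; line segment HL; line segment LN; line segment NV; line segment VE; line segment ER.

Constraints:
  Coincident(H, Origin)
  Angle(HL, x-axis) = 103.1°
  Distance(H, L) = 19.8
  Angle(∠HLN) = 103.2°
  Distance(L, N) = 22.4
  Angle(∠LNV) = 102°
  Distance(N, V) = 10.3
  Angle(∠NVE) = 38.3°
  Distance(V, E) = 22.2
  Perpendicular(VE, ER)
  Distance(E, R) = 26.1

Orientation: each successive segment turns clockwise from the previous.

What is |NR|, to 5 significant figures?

24.249

H is at the origin; HL runs at 103.1° with length 19.8, so L = (-4.4877, 19.285). ∠HLN = 103.2° gives LN at 26.300° from the x-axis; with |LN| = 22.4, N = (15.594, 29.210). ∠LNV = 102.0° gives NV at -51.700° from the x-axis; with |NV| = 10.3, V = (21.977, 21.126). ∠NVE = 38.3° gives VE at 166.60° from the x-axis; with |VE| = 22.2, E = (0.38170, 26.271). The perpendicularity gives ER at right angles to VE, so ER runs at 76.600°; with |ER| = 26.1, R = (6.4303, 51.661). Then |NR| = |R − N| = 24.249.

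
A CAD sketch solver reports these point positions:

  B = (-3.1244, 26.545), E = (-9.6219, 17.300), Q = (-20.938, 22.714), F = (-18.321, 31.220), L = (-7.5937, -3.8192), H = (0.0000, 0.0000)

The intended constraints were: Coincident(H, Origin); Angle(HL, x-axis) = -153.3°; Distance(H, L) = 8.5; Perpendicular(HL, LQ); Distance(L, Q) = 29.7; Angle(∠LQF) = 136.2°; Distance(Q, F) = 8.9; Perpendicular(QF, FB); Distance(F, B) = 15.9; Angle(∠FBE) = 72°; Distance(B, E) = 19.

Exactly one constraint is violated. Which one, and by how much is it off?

Distance(B, E) = 19 — off by 7.70.

H = (0.00, 0.00) ✓; HL at -153.3° ✓; |HL| = 8.500 ✓; ∠(HL, LQ) = 90.00° ✓; |LQ| = 29.70 ✓; ∠LQF = 136.2° ✓; |QF| = 8.899 ✓; ∠(QF, FB) = 90.00° ✓; |FB| = 15.90 ✓; ∠FBE = 72.00° ✓; |BE| = 11.30 ✗.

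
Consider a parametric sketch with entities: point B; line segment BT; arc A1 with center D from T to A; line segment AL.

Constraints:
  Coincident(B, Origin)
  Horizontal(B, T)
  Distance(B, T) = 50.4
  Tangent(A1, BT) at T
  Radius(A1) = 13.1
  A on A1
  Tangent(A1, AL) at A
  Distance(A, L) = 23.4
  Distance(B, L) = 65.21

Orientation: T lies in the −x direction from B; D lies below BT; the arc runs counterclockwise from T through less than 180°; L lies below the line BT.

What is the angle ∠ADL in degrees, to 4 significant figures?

60.76°

Checks: ∠(DT, TB) = 90.00° ✓; |DT| = 13.10 ✓; |DA| = 13.10 ✓; ∠(DA, AL) = 90.00° ✓; |AL| = 23.40 ✓; |BL| = 65.21 ✓.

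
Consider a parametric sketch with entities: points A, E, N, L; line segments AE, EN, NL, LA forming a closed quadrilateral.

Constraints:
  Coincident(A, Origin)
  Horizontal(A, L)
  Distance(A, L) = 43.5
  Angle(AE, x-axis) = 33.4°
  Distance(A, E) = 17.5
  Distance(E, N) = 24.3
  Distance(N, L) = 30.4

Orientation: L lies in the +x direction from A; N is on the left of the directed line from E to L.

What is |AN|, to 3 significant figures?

41.5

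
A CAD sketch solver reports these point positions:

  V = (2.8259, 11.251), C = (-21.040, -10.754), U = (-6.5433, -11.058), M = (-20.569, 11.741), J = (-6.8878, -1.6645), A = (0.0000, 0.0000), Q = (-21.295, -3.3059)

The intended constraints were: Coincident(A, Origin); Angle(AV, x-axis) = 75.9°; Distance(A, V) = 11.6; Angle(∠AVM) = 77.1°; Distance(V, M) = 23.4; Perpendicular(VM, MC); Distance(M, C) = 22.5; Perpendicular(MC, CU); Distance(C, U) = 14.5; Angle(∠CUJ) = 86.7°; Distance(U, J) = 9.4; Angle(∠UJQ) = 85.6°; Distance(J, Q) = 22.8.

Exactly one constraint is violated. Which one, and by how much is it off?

Distance(J, Q) = 22.8 — off by 8.30.

A = (0.00, 0.00) ✓; AV at 75.90° ✓; |AV| = 11.60 ✓; ∠AVM = 77.10° ✓; |VM| = 23.40 ✓; ∠(VM, MC) = 90.00° ✓; |MC| = 22.50 ✓; ∠(MC, CU) = 90.00° ✓; |CU| = 14.50 ✓; ∠CUJ = 86.70° ✓; |UJ| = 9.400 ✓; ∠UJQ = 85.60° ✓; |JQ| = 14.50 ✗.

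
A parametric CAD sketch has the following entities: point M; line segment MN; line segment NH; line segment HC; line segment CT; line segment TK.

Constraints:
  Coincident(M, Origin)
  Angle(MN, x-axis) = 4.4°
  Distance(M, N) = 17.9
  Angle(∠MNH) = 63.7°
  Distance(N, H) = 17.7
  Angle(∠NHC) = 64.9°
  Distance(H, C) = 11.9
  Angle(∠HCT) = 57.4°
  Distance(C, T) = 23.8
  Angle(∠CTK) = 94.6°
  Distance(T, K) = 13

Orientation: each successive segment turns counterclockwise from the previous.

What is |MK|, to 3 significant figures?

33.3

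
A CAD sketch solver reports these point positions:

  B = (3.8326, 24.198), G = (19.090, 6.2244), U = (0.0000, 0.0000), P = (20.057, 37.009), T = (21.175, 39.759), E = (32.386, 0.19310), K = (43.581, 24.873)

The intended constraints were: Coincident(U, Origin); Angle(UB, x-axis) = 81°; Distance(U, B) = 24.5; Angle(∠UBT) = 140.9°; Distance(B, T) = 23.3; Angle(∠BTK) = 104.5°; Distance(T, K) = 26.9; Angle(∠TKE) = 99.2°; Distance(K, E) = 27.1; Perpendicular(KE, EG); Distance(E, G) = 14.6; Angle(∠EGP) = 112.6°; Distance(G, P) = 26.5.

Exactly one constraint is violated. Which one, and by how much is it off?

Distance(G, P) = 26.5 — off by 4.30.

U = (0.00, 0.00) ✓; UB at 81.00° ✓; |UB| = 24.50 ✓; ∠UBT = 140.9° ✓; |BT| = 23.30 ✓; ∠BTK = 104.5° ✓; |TK| = 26.90 ✓; ∠TKE = 99.20° ✓; |KE| = 27.10 ✓; ∠(KE, EG) = 90.00° ✓; |EG| = 14.60 ✓; ∠EGP = 112.6° ✓; |GP| = 30.80 ✗.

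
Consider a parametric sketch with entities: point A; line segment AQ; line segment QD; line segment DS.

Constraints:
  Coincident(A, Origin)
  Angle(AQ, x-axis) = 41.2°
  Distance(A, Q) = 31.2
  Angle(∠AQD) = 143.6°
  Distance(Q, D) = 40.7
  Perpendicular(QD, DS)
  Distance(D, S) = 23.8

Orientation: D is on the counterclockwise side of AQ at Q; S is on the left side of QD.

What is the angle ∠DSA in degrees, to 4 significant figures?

85.41°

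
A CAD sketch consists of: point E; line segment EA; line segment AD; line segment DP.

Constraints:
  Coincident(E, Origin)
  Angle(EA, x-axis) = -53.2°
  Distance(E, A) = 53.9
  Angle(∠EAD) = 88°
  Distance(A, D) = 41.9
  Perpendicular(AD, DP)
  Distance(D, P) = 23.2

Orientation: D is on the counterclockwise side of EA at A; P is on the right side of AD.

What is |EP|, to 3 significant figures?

86.8

E is at the origin; EA runs at -53.2° with length 53.9, so A = 53.9·(cos -53.2°, sin -53.2°) = (32.3, -43.2). ∠EAD = 88.0°, so AD runs at -53.2° + (180° − 88.0°) = 38.8° from the x-axis; with |AD| = 41.9, D = A + 41.9·(cos 38.8°, sin 38.8°) = (64.9, -16.9). The perpendicularity gives DP at right angles to AD; with |DP| = 23.2 on the right of AD, P = D + 23.2·(0.627, -0.779) = (79.5, -35.0). Then |EP| = |P − E| = 86.8.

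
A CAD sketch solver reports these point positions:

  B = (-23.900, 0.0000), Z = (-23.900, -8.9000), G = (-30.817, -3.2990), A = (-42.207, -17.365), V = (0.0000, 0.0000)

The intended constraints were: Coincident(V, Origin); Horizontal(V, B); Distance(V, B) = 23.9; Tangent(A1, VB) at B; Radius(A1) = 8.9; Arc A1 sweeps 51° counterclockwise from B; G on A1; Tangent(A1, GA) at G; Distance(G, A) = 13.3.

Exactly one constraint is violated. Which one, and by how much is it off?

Distance(G, A) = 13.3 — off by 4.80.

V = (0.00, 0.00) ✓; V.y = 0.00, B.y = 0.00 ✓; |VB| = 23.90 ✓; ∠(ZB, BV) = 90.00° ✓; |ZB| = 8.900 ✓; bearing(Z→G) − bearing(Z→B) = 51.00° ✓; |ZG| = 8.900 ✓; ∠(ZG, GA) = 90.00° ✓; |GA| = 18.10 ✗.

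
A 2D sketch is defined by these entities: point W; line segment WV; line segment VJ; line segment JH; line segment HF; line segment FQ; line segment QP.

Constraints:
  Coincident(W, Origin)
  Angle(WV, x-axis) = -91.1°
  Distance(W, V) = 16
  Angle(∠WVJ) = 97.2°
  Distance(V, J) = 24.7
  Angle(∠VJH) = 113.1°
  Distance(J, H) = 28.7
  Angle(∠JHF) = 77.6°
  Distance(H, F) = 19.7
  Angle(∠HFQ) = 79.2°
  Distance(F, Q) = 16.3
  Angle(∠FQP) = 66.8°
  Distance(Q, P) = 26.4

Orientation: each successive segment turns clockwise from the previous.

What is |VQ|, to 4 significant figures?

21.58

W is at the origin; WV runs at -91.1° with length 16.0, so V = (-0.3072, -16.00). ∠WVJ = 97.2° gives VJ at -173.9° from the x-axis; with |VJ| = 24.7, J = (-24.87, -18.62). ∠VJH = 113.1° gives JH at 119.2° from the x-axis; with |JH| = 28.7, H = (-38.87, 6.431). ∠JHF = 77.6° gives HF at 16.80° from the x-axis; with |HF| = 19.7, F = (-20.01, 12.13). ∠HFQ = 79.2° gives FQ at -84.00° from the x-axis; with |FQ| = 16.3, Q = (-18.31, -4.086). Then |VQ| = |Q − V| = 21.58.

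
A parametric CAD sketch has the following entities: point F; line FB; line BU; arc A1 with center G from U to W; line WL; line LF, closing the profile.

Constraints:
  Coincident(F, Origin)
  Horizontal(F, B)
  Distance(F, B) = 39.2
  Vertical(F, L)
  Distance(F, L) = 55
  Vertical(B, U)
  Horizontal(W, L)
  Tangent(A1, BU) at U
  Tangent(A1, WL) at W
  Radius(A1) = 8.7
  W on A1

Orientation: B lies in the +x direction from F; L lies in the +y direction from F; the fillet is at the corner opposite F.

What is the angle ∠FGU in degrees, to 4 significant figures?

123.4°

F is at the origin; F and B share the same y with |FB| = 39.2 and B on the +x side, so B = (39.20, 0.000). FL is vertical with |FL| = 55.0 and L on the +y side, so L = (0.000, 55.00). The virtual corner opposite F is at (39.20, 55.00). The tangent condition forces GU to be normal to BU and A1 meets WL tangentially, so GW is at right angles to WL, with radius 8.7, so the center G sits 8.7 in from both sides at G = (30.50, 46.30). That places the tangent points at U = (39.20, 46.30) on BU and W = (30.50, 55.00) on WL. Then cos ∠FGU = GF·GU / (|GF||GU|), giving 123.4°.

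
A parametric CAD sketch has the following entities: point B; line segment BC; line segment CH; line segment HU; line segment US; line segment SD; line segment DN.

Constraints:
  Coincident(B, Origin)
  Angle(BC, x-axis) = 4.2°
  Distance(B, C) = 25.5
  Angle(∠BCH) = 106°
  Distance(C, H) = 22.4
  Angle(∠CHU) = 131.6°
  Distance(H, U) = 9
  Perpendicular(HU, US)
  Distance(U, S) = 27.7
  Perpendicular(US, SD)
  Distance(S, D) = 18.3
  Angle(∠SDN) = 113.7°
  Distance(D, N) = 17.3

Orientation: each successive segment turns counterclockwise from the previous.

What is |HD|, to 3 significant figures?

29.2

B is at the origin; BC runs at 4.2° with length 25.5, so C = (25.4, 1.87). ∠BCH = 106.0° gives CH at 78.2° from the x-axis; with |CH| = 22.4, H = (30.0, 23.8). ∠CHU = 131.6° gives HU at 127° from the x-axis; with |HU| = 9.0, U = (24.6, 31.0). HU is perpendicular to US, so US runs at -143°; with |US| = 27.7, S = (2.41, 14.5). US ⟂ SD, so SD runs at -53.4°; with |SD| = 18.3, D = (13.3, -0.187). Then |HD| = |D − H| = 29.2.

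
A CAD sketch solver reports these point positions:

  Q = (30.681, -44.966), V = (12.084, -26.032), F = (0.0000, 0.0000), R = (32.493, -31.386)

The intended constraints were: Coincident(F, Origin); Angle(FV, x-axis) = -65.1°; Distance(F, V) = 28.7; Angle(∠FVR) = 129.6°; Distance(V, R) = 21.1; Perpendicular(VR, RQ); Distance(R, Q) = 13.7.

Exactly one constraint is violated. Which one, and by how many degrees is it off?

Perpendicular(VR, RQ) — off by 7.10°.

F = (0.00, 0.00) ✓; FV at -65.10° ✓; |FV| = 28.70 ✓; ∠FVR = 129.6° ✓; |VR| = 21.10 ✓; ∠(VR, RQ) = 82.90° ✗; |RQ| = 13.70 ✓.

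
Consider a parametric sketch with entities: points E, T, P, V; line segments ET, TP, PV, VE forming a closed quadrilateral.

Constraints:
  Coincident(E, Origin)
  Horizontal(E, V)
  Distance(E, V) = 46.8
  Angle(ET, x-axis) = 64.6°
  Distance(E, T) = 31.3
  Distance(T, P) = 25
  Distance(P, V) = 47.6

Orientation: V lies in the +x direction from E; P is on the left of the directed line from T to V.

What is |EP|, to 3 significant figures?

55.3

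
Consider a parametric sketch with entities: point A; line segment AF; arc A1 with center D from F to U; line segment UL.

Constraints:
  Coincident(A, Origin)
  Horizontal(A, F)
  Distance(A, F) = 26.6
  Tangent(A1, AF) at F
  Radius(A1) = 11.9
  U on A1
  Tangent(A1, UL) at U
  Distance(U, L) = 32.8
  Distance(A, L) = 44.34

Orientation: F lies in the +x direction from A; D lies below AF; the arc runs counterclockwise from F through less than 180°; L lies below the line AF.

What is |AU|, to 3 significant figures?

18.1

A is at the origin; AF is horizontal with |AF| = 26.6 and F on the +x side, so F = (26.6, 0.00). Tangency of A1 to AF means the radius DF is perpendicular to AF, so D = F + (0, -11.9) = (26.6, -11.9). Since DU ⟂ UL (tangency), |DL| = √(11.9² + 32.8²) = 34.9 regardless of where U sits on A1. So L lies on both circle(A, 44.34) and circle(D, 34.9); the below-AF intersection is L = (10.8, -43.0). U is the foot of the tangent from L: U = (14.8, -10.5).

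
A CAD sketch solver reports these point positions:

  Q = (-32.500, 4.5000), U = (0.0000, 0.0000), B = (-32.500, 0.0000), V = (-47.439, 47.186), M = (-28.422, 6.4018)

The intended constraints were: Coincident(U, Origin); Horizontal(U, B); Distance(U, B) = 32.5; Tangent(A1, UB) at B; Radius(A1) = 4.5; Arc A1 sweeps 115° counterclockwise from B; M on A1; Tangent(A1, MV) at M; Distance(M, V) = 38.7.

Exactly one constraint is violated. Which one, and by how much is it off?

Distance(M, V) = 38.7 — off by 6.30.

U = (0.00, 0.00) ✓; U.y = 0.00, B.y = 0.00 ✓; |UB| = 32.50 ✓; ∠(QB, BU) = 90.00° ✓; |QB| = 4.500 ✓; bearing(Q→M) − bearing(Q→B) = 115.0° ✓; |QM| = 4.500 ✓; ∠(QM, MV) = 90.00° ✓; |MV| = 45.00 ✗.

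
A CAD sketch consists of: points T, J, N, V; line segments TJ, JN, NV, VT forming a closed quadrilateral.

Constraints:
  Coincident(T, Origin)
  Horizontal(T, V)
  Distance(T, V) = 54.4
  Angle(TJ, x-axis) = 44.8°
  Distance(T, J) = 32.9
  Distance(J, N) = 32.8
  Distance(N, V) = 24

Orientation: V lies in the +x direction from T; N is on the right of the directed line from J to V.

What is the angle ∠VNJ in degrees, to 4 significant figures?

84.53°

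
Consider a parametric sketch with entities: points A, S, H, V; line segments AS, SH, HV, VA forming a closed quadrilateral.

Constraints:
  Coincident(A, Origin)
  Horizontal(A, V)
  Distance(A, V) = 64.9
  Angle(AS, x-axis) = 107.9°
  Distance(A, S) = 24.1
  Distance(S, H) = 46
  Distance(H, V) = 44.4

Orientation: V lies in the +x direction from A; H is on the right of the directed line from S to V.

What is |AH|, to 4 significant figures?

25.38

A is at the origin; AV is horizontal with |AV| = 64.9 and V in +x, so V = (64.9, 0). AS runs at 107.9° with |AS| = 24.1, so S = (-7.407, 22.93). H is determined by |SH| = 46.0 and |HV| = 44.4 together: it lies at the intersection of circle(S, 46.0) and circle(V, 44.4). With |SV| = 75.86, the foot of the radical line on SV is 38.88 from S and the perpendicular offset is √(46.0² − 38.88²) = 24.58. Taking the right-of-SV solution: H = (22.22, -12.25).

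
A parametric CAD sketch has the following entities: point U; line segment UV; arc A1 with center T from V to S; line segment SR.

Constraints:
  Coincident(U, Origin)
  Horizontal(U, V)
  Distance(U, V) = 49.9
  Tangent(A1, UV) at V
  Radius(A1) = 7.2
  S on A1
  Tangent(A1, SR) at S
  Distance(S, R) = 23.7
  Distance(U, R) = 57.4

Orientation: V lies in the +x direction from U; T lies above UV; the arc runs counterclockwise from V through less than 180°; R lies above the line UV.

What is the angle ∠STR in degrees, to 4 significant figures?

73.10°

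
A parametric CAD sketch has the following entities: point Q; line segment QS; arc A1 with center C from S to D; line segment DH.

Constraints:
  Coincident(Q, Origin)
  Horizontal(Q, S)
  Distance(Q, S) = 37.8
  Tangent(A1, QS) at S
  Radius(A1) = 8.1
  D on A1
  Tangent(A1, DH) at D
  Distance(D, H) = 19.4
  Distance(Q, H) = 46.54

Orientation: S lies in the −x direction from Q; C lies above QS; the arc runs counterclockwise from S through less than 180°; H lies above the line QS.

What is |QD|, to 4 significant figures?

31.97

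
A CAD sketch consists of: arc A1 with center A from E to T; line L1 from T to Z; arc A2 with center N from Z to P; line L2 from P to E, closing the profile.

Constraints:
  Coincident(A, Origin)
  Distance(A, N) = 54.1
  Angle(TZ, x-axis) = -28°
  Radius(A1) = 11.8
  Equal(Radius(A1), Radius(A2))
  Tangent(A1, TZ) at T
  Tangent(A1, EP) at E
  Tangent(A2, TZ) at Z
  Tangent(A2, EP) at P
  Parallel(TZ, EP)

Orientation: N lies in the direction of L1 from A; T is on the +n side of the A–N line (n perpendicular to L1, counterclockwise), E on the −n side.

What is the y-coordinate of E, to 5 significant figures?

-10.419

A is at the origin and N lies 54.1 along u from A, so N = 54.1·u = (47.767, -25.398). Tangency of A1 to both parallel lines with radius 11.8 puts T and E at A ± 11.8·n: T = (5.5398, 10.419), E = (-5.5398, -10.419). So E.y = -10.419.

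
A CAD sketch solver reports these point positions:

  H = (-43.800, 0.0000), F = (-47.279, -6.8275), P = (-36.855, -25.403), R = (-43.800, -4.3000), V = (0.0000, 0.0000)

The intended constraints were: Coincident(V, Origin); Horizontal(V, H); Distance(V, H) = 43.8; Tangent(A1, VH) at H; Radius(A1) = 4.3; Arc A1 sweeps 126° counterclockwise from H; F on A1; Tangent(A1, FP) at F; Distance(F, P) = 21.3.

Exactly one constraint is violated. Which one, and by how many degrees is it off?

Tangent(A1, FP) at F — off by 6.70°.

V = (0.00, 0.00) ✓; V.y = 0.00, H.y = 0.00 ✓; |VH| = 43.80 ✓; ∠(RH, HV) = 90.00° ✓; |RH| = 4.300 ✓; bearing(R→F) − bearing(R→H) = 126.0° ✓; |RF| = 4.300 ✓; ∠(RF, FP) = 96.70° ✗; |FP| = 21.30 ✓.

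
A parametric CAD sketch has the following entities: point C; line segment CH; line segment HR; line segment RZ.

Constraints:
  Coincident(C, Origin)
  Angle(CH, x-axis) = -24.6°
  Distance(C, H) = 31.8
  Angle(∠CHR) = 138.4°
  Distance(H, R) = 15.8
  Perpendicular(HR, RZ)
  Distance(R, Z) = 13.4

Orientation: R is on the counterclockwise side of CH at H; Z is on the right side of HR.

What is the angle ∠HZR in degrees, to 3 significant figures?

49.7°

C is at the origin; CH runs at -24.6° with length 31.8, so H = 31.8·(cos -24.6°, sin -24.6°) = (28.9, -13.2). ∠CHR = 138.4°, so HR runs at -24.6° + (180° − 138.4°) = 17.0° from the x-axis; with |HR| = 15.8, R = H + 15.8·(cos 17.0°, sin 17.0°) = (44.0, -8.62). The perpendicularity gives RZ at right angles to HR; with |RZ| = 13.4 on the right of HR, Z = R + 13.4·(0.292, -0.956) = (47.9, -21.4). Then cos ∠HZR = ZH·ZR / (|ZH||ZR|), giving 49.7°.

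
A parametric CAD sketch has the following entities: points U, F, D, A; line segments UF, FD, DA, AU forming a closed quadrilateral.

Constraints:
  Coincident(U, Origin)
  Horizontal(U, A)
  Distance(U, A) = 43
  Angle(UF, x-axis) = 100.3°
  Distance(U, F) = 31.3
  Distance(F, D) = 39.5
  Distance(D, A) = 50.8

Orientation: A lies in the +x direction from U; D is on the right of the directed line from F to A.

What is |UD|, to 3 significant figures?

11.2

U is at the origin; UA is horizontal with |UA| = 43.0 and A in +x, so A = (43.0, 0). UF runs at 100.3° with |UF| = 31.3, so F = (-5.60, 30.8). D is determined by |FD| = 39.5 and |DA| = 50.8 together: it lies at the intersection of circle(F, 39.5) and circle(A, 50.8). With |FA| = 57.5, the foot of the radical line on FA is 19.9 from F and the perpendicular offset is √(39.5² − 19.9²) = 34.1. Taking the right-of-FA solution: D = (-7.05, -8.68).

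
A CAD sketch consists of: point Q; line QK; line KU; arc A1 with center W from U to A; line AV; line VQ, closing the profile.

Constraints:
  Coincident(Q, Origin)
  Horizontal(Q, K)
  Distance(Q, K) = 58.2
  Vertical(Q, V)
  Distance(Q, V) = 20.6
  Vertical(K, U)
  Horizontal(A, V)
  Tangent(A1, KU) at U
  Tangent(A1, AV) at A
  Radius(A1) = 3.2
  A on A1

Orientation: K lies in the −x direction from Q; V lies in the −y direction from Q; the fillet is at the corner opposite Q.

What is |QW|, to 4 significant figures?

57.69

Q is at the origin; QK is horizontal with |QK| = 58.2 and K on the −x side, so K = (-58.20, 0.000). QV is vertical with |QV| = 20.6 and V on the −y side, so V = (0.000, -20.60). The virtual corner opposite Q is at (-58.20, -20.60). A1 meets KU tangentially, so WU is at right angles to KU and the tangent condition forces WA to be normal to AV, with radius 3.2, so the center W sits 3.2 in from both sides at W = (-55.00, -17.40). Then |QW| = |W − Q| = 57.69.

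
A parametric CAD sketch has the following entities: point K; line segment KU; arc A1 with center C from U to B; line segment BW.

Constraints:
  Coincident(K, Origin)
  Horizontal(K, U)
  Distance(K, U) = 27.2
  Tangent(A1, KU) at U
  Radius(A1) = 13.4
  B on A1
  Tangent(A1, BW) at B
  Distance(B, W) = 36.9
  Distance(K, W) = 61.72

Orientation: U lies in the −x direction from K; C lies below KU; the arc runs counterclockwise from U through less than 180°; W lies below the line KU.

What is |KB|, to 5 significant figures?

43.422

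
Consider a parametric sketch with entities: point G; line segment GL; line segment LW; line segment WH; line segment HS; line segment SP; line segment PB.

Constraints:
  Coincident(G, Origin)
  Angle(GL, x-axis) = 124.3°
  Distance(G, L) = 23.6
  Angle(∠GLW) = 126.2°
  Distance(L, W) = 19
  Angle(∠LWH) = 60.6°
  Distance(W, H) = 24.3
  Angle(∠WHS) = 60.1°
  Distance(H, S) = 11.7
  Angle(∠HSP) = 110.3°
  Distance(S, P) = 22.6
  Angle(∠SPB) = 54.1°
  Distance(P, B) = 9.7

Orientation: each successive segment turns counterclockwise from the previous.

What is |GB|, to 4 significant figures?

35.65

G is at the origin; GL runs at 124.3° with length 23.6, so L = (-13.30, 19.50). ∠GLW = 126.2° gives LW at 178.1° from the x-axis; with |LW| = 19.0, W = (-32.29, 20.13). ∠LWH = 60.6° gives WH at -62.50° from the x-axis; with |WH| = 24.3, H = (-21.07, -1.428). ∠WHS = 60.1° gives HS at 57.40° from the x-axis; with |HS| = 11.7, S = (-14.76, 8.428). ∠HSP = 110.3° gives SP at 127.1° from the x-axis; with |SP| = 22.6, P = (-28.40, 26.45). ∠SPB = 54.1° gives PB at -107.0° from the x-axis; with |PB| = 9.7, B = (-31.23, 17.18). Then |GB| = |B − G| = 35.65.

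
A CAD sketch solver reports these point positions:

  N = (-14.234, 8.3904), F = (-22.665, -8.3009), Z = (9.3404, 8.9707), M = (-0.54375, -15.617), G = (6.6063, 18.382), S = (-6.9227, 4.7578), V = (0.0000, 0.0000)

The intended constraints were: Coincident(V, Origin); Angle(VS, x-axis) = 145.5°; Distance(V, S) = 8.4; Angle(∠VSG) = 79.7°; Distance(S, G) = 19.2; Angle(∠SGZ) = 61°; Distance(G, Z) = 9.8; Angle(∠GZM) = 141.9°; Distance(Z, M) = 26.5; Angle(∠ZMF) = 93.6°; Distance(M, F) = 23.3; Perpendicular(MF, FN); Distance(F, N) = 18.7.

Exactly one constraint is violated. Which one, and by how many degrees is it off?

Perpendicular(MF, FN) — off by 8.50°.

V = (0.00, 0.00) ✓; VS at 145.5° ✓; |VS| = 8.400 ✓; ∠VSG = 79.70° ✓; |SG| = 19.20 ✓; ∠SGZ = 61.00° ✓; |GZ| = 9.800 ✓; ∠GZM = 141.9° ✓; |ZM| = 26.50 ✓; ∠ZMF = 93.60° ✓; |MF| = 23.30 ✓; ∠(MF, FN) = 98.50° ✗; |FN| = 18.70 ✓.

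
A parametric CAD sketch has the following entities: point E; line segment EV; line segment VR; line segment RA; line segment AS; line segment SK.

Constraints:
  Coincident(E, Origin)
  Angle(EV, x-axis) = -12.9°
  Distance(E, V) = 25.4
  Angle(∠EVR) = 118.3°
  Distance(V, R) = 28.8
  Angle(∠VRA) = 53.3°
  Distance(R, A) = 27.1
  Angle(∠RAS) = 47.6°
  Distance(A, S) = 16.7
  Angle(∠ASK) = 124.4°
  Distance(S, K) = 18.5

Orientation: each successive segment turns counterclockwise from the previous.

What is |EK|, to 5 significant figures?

45.841

∠RAS = 47.6° gives AS at -52.100° from the x-axis; with |AS| = 16.7, S = (26.971, 4.9475). ∠ASK = 124.4° gives SK at 3.5000° from the x-axis; with |SK| = 18.5, K = (45.437, 6.0769). Then |EK| = |K − E| = 45.841.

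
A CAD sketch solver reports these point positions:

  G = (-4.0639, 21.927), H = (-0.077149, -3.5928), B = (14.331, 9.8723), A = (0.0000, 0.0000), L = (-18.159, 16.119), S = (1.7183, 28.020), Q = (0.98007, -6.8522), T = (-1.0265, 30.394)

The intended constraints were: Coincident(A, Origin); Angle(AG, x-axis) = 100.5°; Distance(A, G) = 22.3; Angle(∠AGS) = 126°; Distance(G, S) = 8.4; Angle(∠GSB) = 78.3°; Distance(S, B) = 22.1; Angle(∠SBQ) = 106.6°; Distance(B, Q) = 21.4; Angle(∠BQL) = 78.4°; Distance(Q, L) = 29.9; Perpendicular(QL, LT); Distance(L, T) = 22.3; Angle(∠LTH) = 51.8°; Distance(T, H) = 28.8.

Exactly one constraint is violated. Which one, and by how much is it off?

Distance(T, H) = 28.8 — off by 5.20.

A = (0.00, 0.00) ✓; AG at 100.5° ✓; |AG| = 22.30 ✓; ∠AGS = 126.0° ✓; |GS| = 8.400 ✓; ∠GSB = 78.30° ✓; |SB| = 22.10 ✓; ∠SBQ = 106.6° ✓; |BQ| = 21.40 ✓; ∠BQL = 78.40° ✓; |QL| = 29.90 ✓; ∠(QL, LT) = 90.00° ✓; |LT| = 22.30 ✓; ∠LTH = 51.80° ✓; |TH| = 34.00 ✗.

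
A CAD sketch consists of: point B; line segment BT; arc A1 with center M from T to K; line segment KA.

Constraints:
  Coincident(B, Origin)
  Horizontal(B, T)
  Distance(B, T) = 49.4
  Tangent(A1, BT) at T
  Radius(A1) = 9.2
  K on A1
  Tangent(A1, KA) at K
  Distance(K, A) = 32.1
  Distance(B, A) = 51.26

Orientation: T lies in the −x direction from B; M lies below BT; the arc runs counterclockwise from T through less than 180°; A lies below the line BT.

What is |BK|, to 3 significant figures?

58.1

Checks: ∠(MT, TB) = 90.00° ✓; |MT| = 9.200 ✓; |MK| = 9.200 ✓; ∠(MK, KA) = 90.00° ✓; |KA| = 32.10 ✓; |BA| = 51.26 ✓.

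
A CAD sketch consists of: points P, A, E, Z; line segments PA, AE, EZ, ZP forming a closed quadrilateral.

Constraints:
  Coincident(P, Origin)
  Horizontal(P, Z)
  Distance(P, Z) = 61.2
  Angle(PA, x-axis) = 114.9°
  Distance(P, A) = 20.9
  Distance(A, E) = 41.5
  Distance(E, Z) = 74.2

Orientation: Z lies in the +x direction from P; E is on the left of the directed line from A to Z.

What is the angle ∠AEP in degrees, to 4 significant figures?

17.53°

Checks: |AE| = 41.50 ✓; |EZ| = 74.20 ✓.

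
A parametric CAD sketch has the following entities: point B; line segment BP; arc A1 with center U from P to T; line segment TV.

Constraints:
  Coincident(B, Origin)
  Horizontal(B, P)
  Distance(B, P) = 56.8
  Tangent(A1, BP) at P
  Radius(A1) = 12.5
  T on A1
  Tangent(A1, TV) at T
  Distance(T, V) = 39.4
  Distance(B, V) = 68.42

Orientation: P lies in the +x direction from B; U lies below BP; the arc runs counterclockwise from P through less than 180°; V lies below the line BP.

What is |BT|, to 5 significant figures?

46.048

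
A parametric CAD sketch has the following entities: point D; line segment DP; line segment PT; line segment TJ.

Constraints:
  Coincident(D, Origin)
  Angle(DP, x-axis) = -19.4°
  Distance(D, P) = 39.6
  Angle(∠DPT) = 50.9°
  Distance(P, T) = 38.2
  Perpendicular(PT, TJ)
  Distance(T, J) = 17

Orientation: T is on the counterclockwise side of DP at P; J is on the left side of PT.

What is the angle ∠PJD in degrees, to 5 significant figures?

70.066°

∠DPT = 50.9°, so PT runs at -19.4° + (180° − 50.9°) = 109.70° from the x-axis; with |PT| = 38.2, T = P + 38.2·(cos 109.70°, sin 109.70°) = (24.475, 22.811). PT is perpendicular to TJ; with |TJ| = 17.0 on the left of PT, J = T + 17.0·(-0.94147, -0.33710) = (8.4696, 17.080). Then cos ∠PJD = JP·JD / (|JP||JD|), giving 70.066°.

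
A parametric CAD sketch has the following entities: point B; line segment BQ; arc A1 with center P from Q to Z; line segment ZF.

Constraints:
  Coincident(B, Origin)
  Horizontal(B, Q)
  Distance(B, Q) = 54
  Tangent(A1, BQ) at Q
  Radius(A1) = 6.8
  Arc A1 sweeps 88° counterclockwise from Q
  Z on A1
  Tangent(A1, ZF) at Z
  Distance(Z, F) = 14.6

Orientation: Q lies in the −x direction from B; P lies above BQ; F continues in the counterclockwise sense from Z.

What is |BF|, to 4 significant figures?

51.26

On A1, Q sits at bearing -90° from P; an 88° counterclockwise sweep puts Z at bearing -2°, so Z = P + 6.8·(cos -2°, sin -2°) = (-47.20, 6.563). A1 meets ZF tangentially, so PZ is at right angles to ZF, so ZF runs along (−sin -2°, cos -2°); with |ZF| = 14.6, F = (-46.69, 21.15). Then |BF| = |F − B| = 51.26.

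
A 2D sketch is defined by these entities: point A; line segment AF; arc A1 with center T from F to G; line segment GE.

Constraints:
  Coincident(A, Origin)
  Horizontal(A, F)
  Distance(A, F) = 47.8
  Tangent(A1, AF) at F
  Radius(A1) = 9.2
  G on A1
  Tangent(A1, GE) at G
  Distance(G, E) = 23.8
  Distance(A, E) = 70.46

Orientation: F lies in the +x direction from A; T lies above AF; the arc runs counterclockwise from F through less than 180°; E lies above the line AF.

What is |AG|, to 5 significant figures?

56.806

Checks: |TG| = 9.200 ✓; ∠(TG, GE) = 90.00° ✓; |GE| = 23.80 ✓; |AE| = 70.46 ✓.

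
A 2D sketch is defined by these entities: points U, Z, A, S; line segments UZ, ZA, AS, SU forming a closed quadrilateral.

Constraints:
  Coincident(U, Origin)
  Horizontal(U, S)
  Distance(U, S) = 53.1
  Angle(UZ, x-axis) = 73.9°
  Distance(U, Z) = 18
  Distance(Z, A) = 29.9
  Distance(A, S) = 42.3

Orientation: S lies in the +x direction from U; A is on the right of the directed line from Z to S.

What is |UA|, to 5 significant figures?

17.052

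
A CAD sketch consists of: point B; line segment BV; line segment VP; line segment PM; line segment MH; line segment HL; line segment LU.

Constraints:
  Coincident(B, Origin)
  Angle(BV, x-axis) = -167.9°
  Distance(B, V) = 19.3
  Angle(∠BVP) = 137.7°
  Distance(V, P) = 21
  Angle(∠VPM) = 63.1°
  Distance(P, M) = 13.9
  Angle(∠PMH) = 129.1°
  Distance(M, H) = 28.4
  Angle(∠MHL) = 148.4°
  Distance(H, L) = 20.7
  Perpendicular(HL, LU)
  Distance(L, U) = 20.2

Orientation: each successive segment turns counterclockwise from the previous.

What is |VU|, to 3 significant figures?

26.9

B is at the origin; BV runs at -167.9° with length 19.3, so V = (-18.9, -4.05). ∠BVP = 137.7° gives VP at -126° from the x-axis; with |VP| = 21.0, P = (-31.1, -21.1). ∠VPM = 63.1° gives PM at -8.70° from the x-axis; with |PM| = 13.9, M = (-17.4, -23.2). ∠PMH = 129.1° gives MH at 42.2° from the x-axis; with |MH| = 28.4, H = (3.68, -4.15). ∠MHL = 148.4° gives HL at 73.8° from the x-axis; with |HL| = 20.7, L = (9.46, 15.7). HL ⟂ LU, so LU runs at 164°; with |LU| = 20.2, U = (-9.94, 21.4). Then |VU| = |U − V| = 26.9.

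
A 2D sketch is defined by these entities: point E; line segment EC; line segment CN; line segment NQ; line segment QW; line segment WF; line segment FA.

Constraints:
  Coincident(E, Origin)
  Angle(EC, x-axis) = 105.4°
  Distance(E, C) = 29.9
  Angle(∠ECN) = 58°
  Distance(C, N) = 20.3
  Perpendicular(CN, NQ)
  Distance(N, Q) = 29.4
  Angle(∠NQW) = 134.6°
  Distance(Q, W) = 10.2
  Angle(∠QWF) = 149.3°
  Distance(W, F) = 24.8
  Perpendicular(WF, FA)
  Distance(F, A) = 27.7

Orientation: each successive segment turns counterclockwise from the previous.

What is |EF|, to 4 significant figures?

31.89

∠NQW = 134.6° gives QW at 2.800° from the x-axis; with |QW| = 10.2, W = (10.15, -5.518). ∠QWF = 149.3° gives WF at 33.50° from the x-axis; with |WF| = 24.8, F = (30.83, 8.170). Then |EF| = |F − E| = 31.89.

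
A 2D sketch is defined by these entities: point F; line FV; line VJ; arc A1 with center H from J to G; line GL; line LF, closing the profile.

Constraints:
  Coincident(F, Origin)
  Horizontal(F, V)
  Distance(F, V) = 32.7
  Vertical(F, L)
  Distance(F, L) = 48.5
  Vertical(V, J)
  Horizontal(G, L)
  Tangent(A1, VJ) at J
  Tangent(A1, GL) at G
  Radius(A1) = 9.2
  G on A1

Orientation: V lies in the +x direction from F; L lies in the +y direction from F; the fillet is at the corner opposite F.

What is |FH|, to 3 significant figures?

45.8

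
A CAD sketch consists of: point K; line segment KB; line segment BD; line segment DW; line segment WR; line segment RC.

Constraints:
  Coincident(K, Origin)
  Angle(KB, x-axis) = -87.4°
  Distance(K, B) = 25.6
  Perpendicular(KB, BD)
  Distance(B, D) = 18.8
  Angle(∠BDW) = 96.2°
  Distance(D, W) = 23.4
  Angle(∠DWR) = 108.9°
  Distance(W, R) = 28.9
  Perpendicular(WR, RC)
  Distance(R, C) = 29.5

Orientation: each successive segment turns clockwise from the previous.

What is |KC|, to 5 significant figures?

24.151

K is at the origin; KB runs at -87.4° with length 25.6, so B = (1.1613, -25.574). KB ⟂ BD, so BD runs at -177.40°; with |BD| = 18.8, D = (-17.619, -26.426). ∠BDW = 96.2° gives DW at 98.800° from the x-axis; with |DW| = 23.4, W = (-21.199, -3.3019). ∠DWR = 108.9° gives WR at 27.700° from the x-axis; with |WR| = 28.9, R = (4.3887, 10.132). WR ⟂ RC, so RC runs at -62.300°; with |RC| = 29.5, C = (18.101, -15.987). Then |KC| = |C − K| = 24.151.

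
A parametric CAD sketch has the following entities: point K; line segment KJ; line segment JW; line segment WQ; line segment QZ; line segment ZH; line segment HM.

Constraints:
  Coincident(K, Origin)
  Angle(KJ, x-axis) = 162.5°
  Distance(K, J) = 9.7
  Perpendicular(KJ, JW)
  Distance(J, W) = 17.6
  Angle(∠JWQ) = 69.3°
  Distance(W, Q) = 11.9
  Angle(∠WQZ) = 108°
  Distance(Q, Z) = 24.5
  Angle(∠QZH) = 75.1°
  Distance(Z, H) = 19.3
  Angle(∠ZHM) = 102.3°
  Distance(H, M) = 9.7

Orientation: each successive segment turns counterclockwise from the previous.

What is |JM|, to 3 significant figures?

8.72

K is at the origin; KJ runs at 162.5° with length 9.7, so J = (-9.25, 2.92). KJ ⟂ JW, so JW runs at -108°; with |JW| = 17.6, W = (-14.5, -13.9). ∠JWQ = 69.3° gives WQ at 3.20° from the x-axis; with |WQ| = 11.9, Q = (-2.66, -13.2). ∠WQZ = 108.0° gives QZ at 75.2° from the x-axis; with |QZ| = 24.5, Z = (3.60, 10.5). ∠QZH = 75.1° gives ZH at -180° from the x-axis; with |ZH| = 19.3, H = (-15.7, 10.4). ∠ZHM = 102.3° gives HM at -102° from the x-axis; with |HM| = 9.7, M = (-17.8, 0.968). Then |JM| = |M − J| = 8.72.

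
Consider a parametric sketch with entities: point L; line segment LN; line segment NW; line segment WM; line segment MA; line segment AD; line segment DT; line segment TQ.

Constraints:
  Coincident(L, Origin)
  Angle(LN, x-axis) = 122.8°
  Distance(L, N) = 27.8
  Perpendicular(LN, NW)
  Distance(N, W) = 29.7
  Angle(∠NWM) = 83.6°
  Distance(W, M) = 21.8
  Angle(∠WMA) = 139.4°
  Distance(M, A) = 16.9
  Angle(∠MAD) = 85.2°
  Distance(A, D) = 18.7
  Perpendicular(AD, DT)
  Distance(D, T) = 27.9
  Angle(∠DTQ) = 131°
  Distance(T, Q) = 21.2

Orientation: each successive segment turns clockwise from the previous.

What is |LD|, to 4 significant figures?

9.889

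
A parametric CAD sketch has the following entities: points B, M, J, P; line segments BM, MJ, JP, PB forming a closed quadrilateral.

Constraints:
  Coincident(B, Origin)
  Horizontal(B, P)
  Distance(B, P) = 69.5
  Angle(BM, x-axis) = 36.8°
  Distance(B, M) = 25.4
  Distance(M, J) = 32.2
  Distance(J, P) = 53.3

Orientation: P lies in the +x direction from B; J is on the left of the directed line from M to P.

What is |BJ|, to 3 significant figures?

56.6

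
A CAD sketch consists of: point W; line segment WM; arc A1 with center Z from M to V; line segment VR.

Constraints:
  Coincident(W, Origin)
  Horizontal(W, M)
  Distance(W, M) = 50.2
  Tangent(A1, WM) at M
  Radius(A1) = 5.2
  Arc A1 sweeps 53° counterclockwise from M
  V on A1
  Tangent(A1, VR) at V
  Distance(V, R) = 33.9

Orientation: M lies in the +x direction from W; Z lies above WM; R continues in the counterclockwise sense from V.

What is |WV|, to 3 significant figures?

54.4

W is at the origin; WM is horizontal with |WM| = 50.2 and M on the +x side, so M = (50.2, 0.00). A1 meets WM tangentially, so ZM is at right angles to WM, so Z = M + (0, 5.2) = (50.2, 5.20). On A1, M sits at bearing -90° from Z; a 53° counterclockwise sweep puts V at bearing -37°, so V = Z + 5.2·(cos -37°, sin -37°) = (54.4, 2.07). Then |WV| = |V − W| = 54.4.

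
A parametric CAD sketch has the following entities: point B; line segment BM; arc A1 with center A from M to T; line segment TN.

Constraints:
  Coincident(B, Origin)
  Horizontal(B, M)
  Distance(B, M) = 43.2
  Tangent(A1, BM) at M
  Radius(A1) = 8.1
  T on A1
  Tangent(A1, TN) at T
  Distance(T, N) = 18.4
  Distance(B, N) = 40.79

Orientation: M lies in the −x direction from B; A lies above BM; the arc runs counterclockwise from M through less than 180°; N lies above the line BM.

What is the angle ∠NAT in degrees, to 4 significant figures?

66.24°

Checks: ∠(AM, MB) = 90.00° ✓; |AT| = 8.100 ✓; ∠(AT, TN) = 90.00° ✓; |TN| = 18.40 ✓; |BN| = 40.79 ✓.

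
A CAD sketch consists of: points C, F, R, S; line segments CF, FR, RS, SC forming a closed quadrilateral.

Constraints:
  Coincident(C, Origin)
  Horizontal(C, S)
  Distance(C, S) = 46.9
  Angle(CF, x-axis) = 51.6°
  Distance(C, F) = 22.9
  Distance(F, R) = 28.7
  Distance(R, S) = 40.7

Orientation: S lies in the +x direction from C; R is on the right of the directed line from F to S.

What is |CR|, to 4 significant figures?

12.41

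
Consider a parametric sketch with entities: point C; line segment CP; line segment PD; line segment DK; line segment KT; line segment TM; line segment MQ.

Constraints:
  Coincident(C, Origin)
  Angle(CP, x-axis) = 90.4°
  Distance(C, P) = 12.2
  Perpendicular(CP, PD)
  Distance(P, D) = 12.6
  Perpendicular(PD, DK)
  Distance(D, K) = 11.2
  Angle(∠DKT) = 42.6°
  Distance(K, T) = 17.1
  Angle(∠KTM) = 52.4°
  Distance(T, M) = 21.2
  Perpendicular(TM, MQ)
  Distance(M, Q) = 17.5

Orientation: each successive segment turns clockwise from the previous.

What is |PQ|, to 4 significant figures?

27.60

C is at the origin; CP runs at 90.4° with length 12.2, so P = (-0.08517, 12.20). CP is perpendicular to PD, so PD runs at 0.4000°; with |PD| = 12.6, D = (12.51, 12.29). The perpendicularity gives DK at right angles to PD, so DK runs at -89.60°; with |DK| = 11.2, K = (12.59, 1.088). ∠DKT = 42.6° gives KT at 133.0° from the x-axis; with |KT| = 17.1, T = (0.9305, 13.59). ∠KTM = 52.4° gives TM at 5.400° from the x-axis; with |TM| = 21.2, M = (22.04, 15.59). TM is perpendicular to MQ, so MQ runs at -84.60°; with |MQ| = 17.5, Q = (23.68, -1.833). Then |PQ| = |Q − P| = 27.60.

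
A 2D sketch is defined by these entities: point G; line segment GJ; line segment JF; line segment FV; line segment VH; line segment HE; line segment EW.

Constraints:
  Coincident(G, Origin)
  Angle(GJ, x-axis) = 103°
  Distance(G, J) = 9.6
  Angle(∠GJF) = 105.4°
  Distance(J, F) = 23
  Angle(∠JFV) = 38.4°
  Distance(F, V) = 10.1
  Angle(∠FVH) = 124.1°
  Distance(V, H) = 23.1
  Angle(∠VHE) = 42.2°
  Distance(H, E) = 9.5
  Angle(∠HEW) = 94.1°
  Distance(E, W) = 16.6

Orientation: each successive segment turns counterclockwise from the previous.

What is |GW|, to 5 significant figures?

12.248

G is at the origin; GJ runs at 103.0° with length 9.6, so J = (-2.1595, 9.3540). ∠GJF = 105.4° gives JF at 177.60° from the x-axis; with |JF| = 23.0, F = (-25.139, 10.317). ∠JFV = 38.4° gives FV at -40.800° from the x-axis; with |FV| = 10.1, V = (-17.494, 3.7175). ∠FVH = 124.1° gives VH at 15.100° from the x-axis; with |VH| = 23.1, H = (4.8087, 9.7352). ∠VHE = 42.2° gives HE at 152.90° from the x-axis; with |HE| = 9.5, E = (-3.6483, 14.063). ∠HEW = 94.1° gives EW at -121.20° from the x-axis; with |EW| = 16.6, W = (-12.248, -0.13617). Then |GW| = |W − G| = 12.248.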